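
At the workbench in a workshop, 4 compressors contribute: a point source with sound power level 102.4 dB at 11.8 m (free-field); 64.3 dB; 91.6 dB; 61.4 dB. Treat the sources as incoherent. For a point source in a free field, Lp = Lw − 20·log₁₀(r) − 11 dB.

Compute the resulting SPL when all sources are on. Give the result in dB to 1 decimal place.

91.6 dB

Source at 11.8 m: Lp = 102.4 − 20·log₁₀(11.8) − 11 = 70.0 dB.
Converting to relative power and adding: 10^(70.0/10) + 10^(64.3/10) + 10^(91.6/10) + 10^(61.4/10) = 1.46e+09.
L_total = 10·log₁₀(1.46e+09) = 91.6 dB.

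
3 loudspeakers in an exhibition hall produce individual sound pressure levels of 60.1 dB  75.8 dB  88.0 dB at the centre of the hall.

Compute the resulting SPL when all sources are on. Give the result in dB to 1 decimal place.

Σ 10^(Lᵢ/10) = 6.7e+08.
L_total = 10·log₁₀(6.7e+08) = 88.3 dB.

88.3 dB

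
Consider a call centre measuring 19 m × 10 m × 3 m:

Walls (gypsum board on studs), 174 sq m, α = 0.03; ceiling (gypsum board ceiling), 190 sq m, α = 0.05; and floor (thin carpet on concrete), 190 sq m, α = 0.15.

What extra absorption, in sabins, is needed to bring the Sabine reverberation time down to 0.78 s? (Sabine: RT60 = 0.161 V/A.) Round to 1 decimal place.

74.4 sabins

A₁ = Σ Sᵢαᵢ = 174·0.03 + 190·0.05 + 190·0.15 = 43.220 sabins.
Target A₂ = 0.161·570/0.78 = 117.654 sabins (V = 570 m³).
Shortfall: 117.654 − 43.220 = 74.4 sabins.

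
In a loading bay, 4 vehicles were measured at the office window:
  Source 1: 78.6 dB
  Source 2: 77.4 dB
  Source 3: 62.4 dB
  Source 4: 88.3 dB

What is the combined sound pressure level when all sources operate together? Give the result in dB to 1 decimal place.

89.1 dB

Sum in the linear (power) domain: Σ 10^(Lᵢ/10) = 10^(78.6/10) + 10^(77.4/10) + 10^(62.4/10) + 10^(88.3/10) = 8.052e+08.
L_total = 10·log₁₀(8.052e+08) = 89.1 dB.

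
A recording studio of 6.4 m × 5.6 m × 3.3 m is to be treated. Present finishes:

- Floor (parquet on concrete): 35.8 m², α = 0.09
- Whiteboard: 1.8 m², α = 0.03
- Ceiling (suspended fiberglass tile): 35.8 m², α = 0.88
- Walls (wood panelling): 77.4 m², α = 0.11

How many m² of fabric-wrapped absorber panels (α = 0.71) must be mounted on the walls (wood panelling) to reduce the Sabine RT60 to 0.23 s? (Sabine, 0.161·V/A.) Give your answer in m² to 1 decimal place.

65.8

Equivalent absorption area: A₁ = 35.8×0.09 + 1.8×0.03 + 35.8×0.88 + 77.4×0.11 = 43.294 m².
V = 118.272 m³. Target absorption A₂ = 0.161 × 118.272 / 0.23 = 82.790 sabins.
ΔA needed = 82.790 − 43.294 = 39.496 sabins.
Net gain per m²: Δα = 0.71 − 0.11 = 0.60.
Panel area = 39.496 / 0.60 = 65.8 m².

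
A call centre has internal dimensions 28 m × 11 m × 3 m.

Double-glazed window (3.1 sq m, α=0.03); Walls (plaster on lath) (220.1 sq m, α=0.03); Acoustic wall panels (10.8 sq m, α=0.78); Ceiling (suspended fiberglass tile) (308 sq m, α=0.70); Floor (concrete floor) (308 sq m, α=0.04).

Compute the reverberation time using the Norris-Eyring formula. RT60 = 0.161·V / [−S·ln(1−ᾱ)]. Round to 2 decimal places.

0.52 seconds

Total surface area S = 3.1 + 220.1 + 10.8 + 308 + 308 = 850.0 sq m.
Σ(Sᵢαᵢ) = 3.1·0.03 + 220.1·0.03 + 10.8·0.78 + 308·0.70 + 308·0.04 = 243.040.
ᾱ = 243.040 / 850.0 = 0.2859.
Eyring denominator: −S ln(1−ᾱ) = 286.222.
V = 28 × 11 × 3 = 924 m³.
T = 0.161·V/[−S·ln(1−ᾱ)] = 0.161·924/286.222 = 0.52 s.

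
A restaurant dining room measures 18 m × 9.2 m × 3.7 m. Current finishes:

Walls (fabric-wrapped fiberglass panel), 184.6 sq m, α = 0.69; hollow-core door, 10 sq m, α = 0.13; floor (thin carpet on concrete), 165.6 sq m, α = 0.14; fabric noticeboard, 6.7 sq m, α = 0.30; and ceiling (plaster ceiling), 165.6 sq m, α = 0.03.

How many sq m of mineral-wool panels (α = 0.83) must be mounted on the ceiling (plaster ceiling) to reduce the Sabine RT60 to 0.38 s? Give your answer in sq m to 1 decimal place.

126.0

Equivalent absorption area: A₁ = 184.6·0.69 + 10·0.13 + 165.6·0.14 + 6.7·0.30 + 165.6·0.03 = 158.836 sq m.
V = 612.72 m³. Target absorption A₂ = 0.161 × 612.72 / 0.38 = 259.600 sabins.
Absorption to add: 259.600 − 158.836 = 100.764 sabins.
Net gain per sq m: Δα = 0.83 − 0.03 = 0.80.
Area = ΔA/Δα = 100.764/0.80 = 126.0 sq m.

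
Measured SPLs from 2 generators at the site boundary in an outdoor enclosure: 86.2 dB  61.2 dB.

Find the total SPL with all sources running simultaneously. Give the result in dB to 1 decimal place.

86.2 dB

Converting to relative power and adding: 10^(86.2/10) + 10^(61.2/10) = 4.182e+08.
L_total = 10·log₁₀(4.182e+08) = 86.2 dB.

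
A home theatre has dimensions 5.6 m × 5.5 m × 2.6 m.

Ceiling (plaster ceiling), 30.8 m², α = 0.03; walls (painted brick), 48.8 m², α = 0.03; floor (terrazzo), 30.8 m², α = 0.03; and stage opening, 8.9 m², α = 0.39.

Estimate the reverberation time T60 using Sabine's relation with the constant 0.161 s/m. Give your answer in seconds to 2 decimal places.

1.90 s

Equivalent absorption area: A = 30.8*0.03 + 48.8*0.03 + 30.8*0.03 + 8.9*0.39 = 6.783 m².
V = 5.6·5.5·2.6 = 80.08 m³.
RT60 = 0.161 · V / A = 0.161 × 80.08 / 6.783 = 1.90 s.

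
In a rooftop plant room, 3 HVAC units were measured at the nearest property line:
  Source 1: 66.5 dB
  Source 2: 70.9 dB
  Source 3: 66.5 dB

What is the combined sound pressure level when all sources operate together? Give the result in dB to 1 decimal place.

Converting to relative power and adding: 10^(66.5/10) + 10^(70.9/10) + 10^(66.5/10) = 2.124e+07.
Back to dB: 10·log₁₀ Σ = 73.3 dB.

73.3 dB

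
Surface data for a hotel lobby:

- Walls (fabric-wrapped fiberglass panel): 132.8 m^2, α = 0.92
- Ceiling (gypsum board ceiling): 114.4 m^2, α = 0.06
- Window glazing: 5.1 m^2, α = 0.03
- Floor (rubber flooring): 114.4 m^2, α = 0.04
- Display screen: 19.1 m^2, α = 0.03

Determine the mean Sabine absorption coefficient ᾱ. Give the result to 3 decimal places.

0.348

Total surface area S = 385.8 m^2.
Weighted sum Σ Sα = 134.342.
ᾱ = 134.342 / 385.8 = 0.348.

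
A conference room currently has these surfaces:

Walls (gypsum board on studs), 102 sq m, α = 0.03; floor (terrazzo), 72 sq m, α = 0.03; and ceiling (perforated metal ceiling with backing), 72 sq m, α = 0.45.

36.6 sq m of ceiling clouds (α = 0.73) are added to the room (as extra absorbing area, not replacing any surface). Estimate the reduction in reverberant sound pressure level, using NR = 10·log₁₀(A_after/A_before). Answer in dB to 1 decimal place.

Equivalent absorption area: A_before = 102×0.03 + 72×0.03 + 72×0.45 = 37.620 sq m.
Added absorption = 36.6 × 0.73 = 26.718 sabins.
New total A_after = 64.338 sabins.
NR = 10·log₁₀(64.338/37.620) = 2.3 dB.

2.3 dB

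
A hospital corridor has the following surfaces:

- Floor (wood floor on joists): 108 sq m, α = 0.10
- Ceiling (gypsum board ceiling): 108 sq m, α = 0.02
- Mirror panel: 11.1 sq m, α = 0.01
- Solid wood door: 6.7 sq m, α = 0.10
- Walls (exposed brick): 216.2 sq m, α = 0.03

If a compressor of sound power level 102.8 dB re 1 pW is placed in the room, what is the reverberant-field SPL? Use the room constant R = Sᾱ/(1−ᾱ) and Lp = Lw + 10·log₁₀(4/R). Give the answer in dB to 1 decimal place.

95.6 dB

Σ(Sᵢαᵢ) = 108·0.10 + 108·0.02 + 11.1·0.01 + 6.7·0.10 + 216.2·0.03 = 20.227; total area S = 450.0 sq m.
ᾱ = 20.227/450.0 = 0.0449; R = Sᾱ/(1−ᾱ) = 20.227/(1−0.0449) = 21.178 sq m.
Lp = Lw + 10 log₁₀(4/R) = 102.8 -7.24 = 95.6 dB.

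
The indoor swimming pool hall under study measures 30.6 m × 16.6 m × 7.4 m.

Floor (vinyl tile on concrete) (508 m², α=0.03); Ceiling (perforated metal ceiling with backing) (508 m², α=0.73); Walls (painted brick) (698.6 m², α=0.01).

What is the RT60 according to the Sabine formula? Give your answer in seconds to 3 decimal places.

Summing Sᵢαᵢ: 15.240 + 370.840 + 6.986 → A = 393.066 sabins.
Room volume: 3758.904 m³.
Sabine: RT60 = 0.161 × 3758.904 / 393.066 = 1.540 s.

1.540 s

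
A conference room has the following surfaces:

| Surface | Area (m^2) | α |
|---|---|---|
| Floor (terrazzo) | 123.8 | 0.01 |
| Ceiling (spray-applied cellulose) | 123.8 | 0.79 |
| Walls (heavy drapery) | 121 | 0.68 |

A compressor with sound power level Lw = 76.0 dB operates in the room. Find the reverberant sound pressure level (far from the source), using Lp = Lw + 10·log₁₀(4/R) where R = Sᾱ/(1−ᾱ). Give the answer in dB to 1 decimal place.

56.5 dB

Σ(Sᵢαᵢ) = 123.8·0.01 + 123.8·0.79 + 121·0.68 = 181.320; total area S = 368.6 m^2.
ᾱ = 0.4919, so room constant R = A/(1−ᾱ) = 356.859 m^2.
Lp = Lw + 10 log₁₀(4/R) = 76.0 -19.50 = 56.5 dB.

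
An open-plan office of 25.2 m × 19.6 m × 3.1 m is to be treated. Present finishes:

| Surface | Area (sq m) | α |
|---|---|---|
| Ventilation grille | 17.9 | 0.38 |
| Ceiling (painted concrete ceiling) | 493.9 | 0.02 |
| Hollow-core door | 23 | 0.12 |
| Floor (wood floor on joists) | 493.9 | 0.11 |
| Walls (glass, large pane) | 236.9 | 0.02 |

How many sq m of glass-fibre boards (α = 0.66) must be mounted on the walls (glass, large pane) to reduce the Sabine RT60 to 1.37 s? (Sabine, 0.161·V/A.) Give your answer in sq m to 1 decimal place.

A₁ = Σ Sᵢαᵢ = 17.9×0.38 + 493.9×0.02 + 23×0.12 + 493.9×0.11 + 236.9×0.02 = 78.507 sabins.
Required A₂ = 0.161·1531.152/1.37 = 179.938 sabins.
Absorption to add: 179.938 − 78.507 = 101.431 sabins.
Each sq m of panel replacing the walls (glass, large pane) adds (0.66 − 0.02) = 0.64 sabins.
Area = ΔA/Δα = 101.431/0.64 = 158.5 sq m.

158.5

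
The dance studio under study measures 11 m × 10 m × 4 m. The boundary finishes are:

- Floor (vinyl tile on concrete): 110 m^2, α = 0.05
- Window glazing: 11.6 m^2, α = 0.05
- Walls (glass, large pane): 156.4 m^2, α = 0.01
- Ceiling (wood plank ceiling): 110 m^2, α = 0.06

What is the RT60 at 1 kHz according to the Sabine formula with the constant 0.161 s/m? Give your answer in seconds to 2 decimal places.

4.97 s

Total absorption A = 110·0.05 + 11.6·0.05 + 156.4·0.01 + 110·0.06
  = 5.500 + 0.580 + 1.564 + 6.600 = 14.244 m^2 sabins.
Volume V = 11 × 10 × 4 = 440 m³.
RT60 = 0.161 · V / A = 0.161 × 440 / 14.244 = 4.97 s.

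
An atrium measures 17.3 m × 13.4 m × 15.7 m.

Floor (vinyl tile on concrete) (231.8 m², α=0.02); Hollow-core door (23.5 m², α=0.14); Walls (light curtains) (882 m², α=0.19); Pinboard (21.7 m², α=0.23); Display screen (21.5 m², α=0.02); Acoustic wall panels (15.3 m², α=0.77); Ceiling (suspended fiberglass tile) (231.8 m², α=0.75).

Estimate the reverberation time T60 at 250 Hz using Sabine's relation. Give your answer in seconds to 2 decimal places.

Total absorption A = 231.8·0.02 + 23.5·0.14 + 882·0.19 + 21.7·0.23 + 21.5·0.02 + 15.3·0.77 + 231.8·0.75
  = 4.636 + 3.290 + 167.580 + 4.991 + 0.430 + 11.781 + 173.850 = 366.558 m² sabins.
Room volume: 3639.574 m³.
T = 0.161 V/A = 0.161·3639.574/366.558 = 1.60 s.

1.60 s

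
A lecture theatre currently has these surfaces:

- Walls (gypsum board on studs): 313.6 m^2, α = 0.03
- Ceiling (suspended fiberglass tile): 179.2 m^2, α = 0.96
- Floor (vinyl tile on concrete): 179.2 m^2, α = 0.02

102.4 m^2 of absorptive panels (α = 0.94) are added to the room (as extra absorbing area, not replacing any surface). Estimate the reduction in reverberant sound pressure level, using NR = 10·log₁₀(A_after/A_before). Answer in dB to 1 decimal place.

Summing Sᵢαᵢ: 9.408 + 172.032 + 3.584 → A_before = 185.024 sabins.
Treatment contributes 102.4·0.94 = 96.256 sabins.
A_after = 185.024 + 96.256 = 281.280 sabins.
NR = 10·log₁₀(281.280/185.024) = 1.8 dB.

1.8 dB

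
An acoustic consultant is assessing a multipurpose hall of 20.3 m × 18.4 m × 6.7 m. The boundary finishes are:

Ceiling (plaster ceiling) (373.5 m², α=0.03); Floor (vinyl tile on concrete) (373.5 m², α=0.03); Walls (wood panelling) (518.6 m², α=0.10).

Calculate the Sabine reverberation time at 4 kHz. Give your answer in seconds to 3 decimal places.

A = Σ Sᵢαᵢ = 373.5*0.03 + 373.5*0.03 + 518.6*0.10 = 74.270 sabins.
Room volume: 2502.584 m³.
Sabine: RT60 = 0.161 × 2502.584 / 74.270 = 5.425 s.

5.425 sec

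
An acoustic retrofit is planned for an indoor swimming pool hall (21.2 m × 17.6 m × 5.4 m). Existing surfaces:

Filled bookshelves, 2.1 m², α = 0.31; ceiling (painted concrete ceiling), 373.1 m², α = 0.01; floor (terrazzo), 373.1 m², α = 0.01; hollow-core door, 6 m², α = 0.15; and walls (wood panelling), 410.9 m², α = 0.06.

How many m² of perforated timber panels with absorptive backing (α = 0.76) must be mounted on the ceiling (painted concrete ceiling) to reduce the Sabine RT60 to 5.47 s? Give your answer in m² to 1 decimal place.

34.2

Equivalent absorption area: A₁ = 2.1×0.31 + 373.1×0.01 + 373.1×0.01 + 6×0.15 + 410.9×0.06 = 33.667 m².
V = 2014.848 m³. Target absorption A₂ = 0.161 × 2014.848 / 5.47 = 59.304 sabins.
Absorption to add: 59.304 − 33.667 = 25.637 sabins.
Each m² of panel replacing the ceiling (painted concrete ceiling) adds (0.76 − 0.01) = 0.75 sabins.
Panel area = 25.637 / 0.75 = 34.2 m².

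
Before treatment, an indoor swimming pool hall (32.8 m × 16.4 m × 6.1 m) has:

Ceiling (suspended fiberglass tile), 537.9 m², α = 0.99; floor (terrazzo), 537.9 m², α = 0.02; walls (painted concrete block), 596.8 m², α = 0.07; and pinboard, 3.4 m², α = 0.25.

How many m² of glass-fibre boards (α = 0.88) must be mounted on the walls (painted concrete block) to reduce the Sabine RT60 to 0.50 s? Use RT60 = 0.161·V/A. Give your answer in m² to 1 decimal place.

Equivalent absorption area: A₁ = 537.9*0.99 + 537.9*0.02 + 596.8*0.07 + 3.4*0.25 = 585.905 m².
V = 3281.312 m³. Target absorption A₂ = 0.161 × 3281.312 / 0.50 = 1056.582 sabins.
ΔA needed = 1056.582 − 585.905 = 470.677 sabins.
Net gain per m²: Δα = 0.88 − 0.07 = 0.81.
Panel area = 470.677 / 0.81 = 581.1 m².

581.1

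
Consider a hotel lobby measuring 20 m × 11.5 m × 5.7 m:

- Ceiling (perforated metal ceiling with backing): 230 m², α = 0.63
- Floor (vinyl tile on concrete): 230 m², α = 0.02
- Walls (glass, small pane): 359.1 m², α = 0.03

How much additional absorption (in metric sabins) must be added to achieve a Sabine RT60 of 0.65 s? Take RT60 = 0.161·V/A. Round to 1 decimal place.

A₁ = Σ Sᵢαᵢ = 230×0.63 + 230×0.02 + 359.1×0.03 = 160.273 sabins.
For T = 0.65 s, need A₂ = 0.161·V/T = 0.161·1311/0.65 = 324.725 sabins.
Additional absorption ΔA = 324.725 − 160.273 = 164.5 sabins.

164.5 sabins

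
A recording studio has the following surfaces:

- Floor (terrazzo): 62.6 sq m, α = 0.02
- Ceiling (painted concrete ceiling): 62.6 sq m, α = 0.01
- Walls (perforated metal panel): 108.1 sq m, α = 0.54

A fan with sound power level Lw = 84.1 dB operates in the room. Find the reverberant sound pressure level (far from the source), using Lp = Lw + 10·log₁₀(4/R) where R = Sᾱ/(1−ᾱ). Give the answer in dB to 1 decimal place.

A = 60.252 sabins; S = 233.3 sq m.
ᾱ = 0.2583, so room constant R = A/(1−ᾱ) = 81.235 sq m.
Lp = Lw + 10 log₁₀(4/R) = 84.1 -13.08 = 71.0 dB.

71.0 dB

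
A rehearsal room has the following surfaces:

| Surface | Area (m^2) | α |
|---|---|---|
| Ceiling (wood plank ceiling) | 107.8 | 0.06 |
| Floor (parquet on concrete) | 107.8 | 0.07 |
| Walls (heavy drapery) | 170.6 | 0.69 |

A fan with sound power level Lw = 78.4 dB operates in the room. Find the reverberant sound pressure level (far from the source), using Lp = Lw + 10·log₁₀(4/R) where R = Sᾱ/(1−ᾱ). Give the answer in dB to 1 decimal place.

61.4 dB

A = 131.728 sabins; S = 386.2 m^2.
ᾱ = 0.3411, so room constant R = A/(1−ᾱ) = 199.921 m^2.
Lp = Lw + 10 log₁₀(4/R) = 78.4 -16.99 = 61.4 dB.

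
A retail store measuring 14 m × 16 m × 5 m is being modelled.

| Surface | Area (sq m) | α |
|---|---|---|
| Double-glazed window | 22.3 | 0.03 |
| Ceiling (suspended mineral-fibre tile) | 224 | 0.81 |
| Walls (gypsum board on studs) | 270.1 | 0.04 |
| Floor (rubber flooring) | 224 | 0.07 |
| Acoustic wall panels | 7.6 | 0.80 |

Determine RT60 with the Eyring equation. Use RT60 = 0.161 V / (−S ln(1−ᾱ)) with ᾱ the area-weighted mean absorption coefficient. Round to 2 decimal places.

0.71 sec

S = Σ Sᵢ = 748.0 sq m.
Σ(Sᵢαᵢ) = 22.3·0.03 + 224·0.81 + 270.1·0.04 + 224·0.07 + 7.6·0.80 = 214.673.
ᾱ = 214.673 / 748.0 = 0.2870.
−S·ln(1−ᾱ) = −748.0 × ln(1 − 0.2870) = 253.029.
V = 14 × 16 × 5 = 1120 m³.
RT60 = 0.161 × 1120 / 253.029 = 0.71 s.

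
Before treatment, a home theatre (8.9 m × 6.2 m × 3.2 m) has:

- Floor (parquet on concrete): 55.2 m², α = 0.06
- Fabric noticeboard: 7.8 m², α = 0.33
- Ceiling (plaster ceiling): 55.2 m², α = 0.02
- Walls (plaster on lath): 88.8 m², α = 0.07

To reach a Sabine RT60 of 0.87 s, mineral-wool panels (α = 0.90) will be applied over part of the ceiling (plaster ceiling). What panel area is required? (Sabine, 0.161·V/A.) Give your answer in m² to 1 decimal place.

22.1

A₁ = Σ Sᵢαᵢ = 55.2×0.06 + 7.8×0.33 + 55.2×0.02 + 88.8×0.07 = 13.206 sabins.
Required A₂ = 0.161·176.576/0.87 = 32.677 sabins.
ΔA needed = 32.677 − 13.206 = 19.471 sabins.
Each m² of panel replacing the ceiling (plaster ceiling) adds (0.90 − 0.02) = 0.88 sabins.
Panel area = 19.471 / 0.88 = 22.1 m².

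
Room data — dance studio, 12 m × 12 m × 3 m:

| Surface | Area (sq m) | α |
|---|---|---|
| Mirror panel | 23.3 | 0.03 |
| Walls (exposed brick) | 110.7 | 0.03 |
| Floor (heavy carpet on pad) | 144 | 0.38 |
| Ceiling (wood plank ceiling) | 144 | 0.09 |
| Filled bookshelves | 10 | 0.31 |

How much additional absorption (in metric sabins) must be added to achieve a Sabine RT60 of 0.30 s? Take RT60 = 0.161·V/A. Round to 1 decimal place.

157.0 sabins

A₁ = Σ Sᵢαᵢ = 23.3×0.03 + 110.7×0.03 + 144×0.38 + 144×0.09 + 10×0.31 = 74.800 sabins.
V = 432 m³. Required absorption A₂ = 0.161 × 432 / 0.30 = 231.840 sabins.
Additional absorption ΔA = 231.840 − 74.800 = 157.0 sabins.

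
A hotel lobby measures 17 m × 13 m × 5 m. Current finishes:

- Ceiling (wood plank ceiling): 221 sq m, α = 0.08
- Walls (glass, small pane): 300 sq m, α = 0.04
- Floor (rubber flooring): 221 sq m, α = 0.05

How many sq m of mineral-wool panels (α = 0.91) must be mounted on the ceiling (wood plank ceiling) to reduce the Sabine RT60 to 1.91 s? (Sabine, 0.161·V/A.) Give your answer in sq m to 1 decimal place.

Equivalent absorption area: A₁ = 221×0.08 + 300×0.04 + 221×0.05 = 40.730 sq m.
V = 1105 m³. Target absorption A₂ = 0.161 × 1105 / 1.91 = 93.144 sabins.
Absorption to add: 93.144 − 40.730 = 52.414 sabins.
Each sq m of panel replacing the ceiling (wood plank ceiling) adds (0.91 − 0.08) = 0.83 sabins.
Panel area = 52.414 / 0.83 = 63.1 sq m.

63.1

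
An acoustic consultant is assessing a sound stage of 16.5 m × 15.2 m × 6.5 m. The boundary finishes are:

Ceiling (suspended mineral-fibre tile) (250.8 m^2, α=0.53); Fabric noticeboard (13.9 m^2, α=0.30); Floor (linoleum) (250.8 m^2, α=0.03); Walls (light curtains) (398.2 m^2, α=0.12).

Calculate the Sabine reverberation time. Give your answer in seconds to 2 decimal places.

1.36 s

Equivalent absorption area: A = 250.8*0.53 + 13.9*0.30 + 250.8*0.03 + 398.2*0.12 = 192.402 m^2.
Volume V = 16.5 × 15.2 × 6.5 = 1630.2 m³.
RT60 = 0.161 · V / A = 0.161 × 1630.2 / 192.402 = 1.36 s.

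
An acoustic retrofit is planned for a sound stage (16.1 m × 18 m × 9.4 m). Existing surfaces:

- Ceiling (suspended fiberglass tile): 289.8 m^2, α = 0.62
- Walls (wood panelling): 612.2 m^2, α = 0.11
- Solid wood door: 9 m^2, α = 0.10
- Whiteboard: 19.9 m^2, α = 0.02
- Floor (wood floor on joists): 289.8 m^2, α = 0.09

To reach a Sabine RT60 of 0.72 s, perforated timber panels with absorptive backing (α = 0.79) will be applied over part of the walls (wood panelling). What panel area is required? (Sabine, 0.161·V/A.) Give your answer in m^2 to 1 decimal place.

492.3

A₁ = Σ Sᵢαᵢ = 289.8×0.62 + 612.2×0.11 + 9×0.10 + 19.9×0.02 + 289.8×0.09 = 274.398 sabins.
Required A₂ = 0.161·2724.12/0.72 = 609.144 sabins.
Absorption to add: 609.144 − 274.398 = 334.745 sabins.
Each m^2 of panel replacing the walls (wood panelling) adds (0.79 − 0.11) = 0.68 sabins.
Panel area = 334.745 / 0.68 = 492.3 m^2.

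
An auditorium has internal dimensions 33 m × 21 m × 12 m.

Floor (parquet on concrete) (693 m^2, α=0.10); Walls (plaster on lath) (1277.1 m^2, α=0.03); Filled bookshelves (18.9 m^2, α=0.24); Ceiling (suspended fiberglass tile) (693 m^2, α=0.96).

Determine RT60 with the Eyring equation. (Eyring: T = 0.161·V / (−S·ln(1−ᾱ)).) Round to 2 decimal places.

1.46 sec

Total surface area S = 693 + 1277.1 + 18.9 + 693 = 2682.0 m^2.
Σ(Sᵢαᵢ) = 693·0.10 + 1277.1·0.03 + 18.9·0.24 + 693·0.96 = 777.429.
ᾱ = 777.429 / 2682.0 = 0.2899.
Eyring denominator: −S ln(1−ᾱ) = 918.181.
V = 33 × 21 × 12 = 8316 m³.
RT60 = 0.161 × 8316 / 918.181 = 1.46 s.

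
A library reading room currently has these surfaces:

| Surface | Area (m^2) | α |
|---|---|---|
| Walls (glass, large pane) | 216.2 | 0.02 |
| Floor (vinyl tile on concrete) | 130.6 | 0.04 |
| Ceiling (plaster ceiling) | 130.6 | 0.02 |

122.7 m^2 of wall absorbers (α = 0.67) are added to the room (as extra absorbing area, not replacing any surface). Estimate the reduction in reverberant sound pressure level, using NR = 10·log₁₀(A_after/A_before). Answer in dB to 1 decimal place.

8.9 dB

Total absorption A_before = 216.2×0.02 + 130.6×0.04 + 130.6×0.02
  = 4.324 + 5.224 + 2.612 = 12.160 m^2 sabins.
Treatment contributes 122.7·0.67 = 82.209 sabins.
New total A_after = 94.369 sabins.
NR = 10·log₁₀(94.369/12.160) = 8.9 dB.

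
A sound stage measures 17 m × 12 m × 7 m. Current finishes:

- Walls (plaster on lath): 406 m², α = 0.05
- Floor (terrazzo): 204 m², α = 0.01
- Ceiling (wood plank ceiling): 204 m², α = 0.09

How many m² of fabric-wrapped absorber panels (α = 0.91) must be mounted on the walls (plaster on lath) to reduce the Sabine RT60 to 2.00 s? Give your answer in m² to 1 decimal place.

Equivalent absorption area: A₁ = 406*0.05 + 204*0.01 + 204*0.09 = 40.700 m².
Required A₂ = 0.161·1428/2.00 = 114.954 sabins.
Absorption to add: 114.954 − 40.700 = 74.254 sabins.
Net gain per m²: Δα = 0.91 − 0.05 = 0.86.
Area = ΔA/Δα = 74.254/0.86 = 86.3 m².

86.3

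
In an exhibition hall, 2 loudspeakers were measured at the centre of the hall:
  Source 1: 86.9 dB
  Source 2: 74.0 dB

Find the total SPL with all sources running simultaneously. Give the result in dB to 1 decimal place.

Converting to relative power and adding: 10^(86.9/10) + 10^(74.0/10) = 5.149e+08.
L_total = 10·log₁₀(5.149e+08) = 87.1 dB.

87.1 dB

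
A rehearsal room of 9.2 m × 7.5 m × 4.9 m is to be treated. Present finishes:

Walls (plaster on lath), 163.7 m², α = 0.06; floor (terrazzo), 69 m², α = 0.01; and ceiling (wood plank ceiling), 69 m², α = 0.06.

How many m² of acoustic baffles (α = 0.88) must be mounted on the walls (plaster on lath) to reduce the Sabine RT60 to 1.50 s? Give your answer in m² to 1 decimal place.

26.4

Summing Sᵢαᵢ: 9.822 + 0.690 + 4.140 → A₁ = 14.652 sabins.
V = 338.1 m³. Target absorption A₂ = 0.161 × 338.1 / 1.50 = 36.289 sabins.
ΔA needed = 36.289 − 14.652 = 21.637 sabins.
Net gain per m²: Δα = 0.88 − 0.06 = 0.82.
Panel area = 21.637 / 0.82 = 26.4 m².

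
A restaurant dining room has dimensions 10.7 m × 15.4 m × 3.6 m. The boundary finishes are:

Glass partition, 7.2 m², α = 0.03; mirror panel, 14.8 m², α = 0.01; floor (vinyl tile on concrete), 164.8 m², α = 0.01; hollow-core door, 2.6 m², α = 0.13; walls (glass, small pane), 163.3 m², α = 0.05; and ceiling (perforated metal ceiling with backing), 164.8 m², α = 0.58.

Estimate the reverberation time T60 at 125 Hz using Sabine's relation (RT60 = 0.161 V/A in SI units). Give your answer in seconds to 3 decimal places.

0.900 s

Equivalent absorption area: A = 7.2·0.03 + 14.8·0.01 + 164.8·0.01 + 2.6·0.13 + 163.3·0.05 + 164.8·0.58 = 106.099 m².
Room volume: 593.208 m³.
T = 0.161 V/A = 0.161·593.208/106.099 = 0.900 s.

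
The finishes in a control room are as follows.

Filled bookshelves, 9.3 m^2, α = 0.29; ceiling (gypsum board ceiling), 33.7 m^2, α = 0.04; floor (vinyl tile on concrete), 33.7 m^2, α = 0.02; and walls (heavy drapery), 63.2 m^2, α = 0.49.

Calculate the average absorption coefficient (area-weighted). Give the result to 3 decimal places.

S = Σ Sᵢ = 9.3 + 33.7 + 33.7 + 63.2 = 139.9 m^2.
Σ(Sᵢαᵢ) = 9.3*0.29 + 33.7*0.04 + 33.7*0.02 + 63.2*0.49 = 35.687.
ᾱ = 35.687 / 139.9 = 0.255.

0.255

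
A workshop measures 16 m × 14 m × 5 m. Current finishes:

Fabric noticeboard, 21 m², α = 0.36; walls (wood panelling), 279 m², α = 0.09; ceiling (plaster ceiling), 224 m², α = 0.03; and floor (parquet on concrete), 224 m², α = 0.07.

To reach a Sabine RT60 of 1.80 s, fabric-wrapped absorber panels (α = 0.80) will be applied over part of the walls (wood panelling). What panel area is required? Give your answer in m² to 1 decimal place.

Summing Sᵢαᵢ: 7.560 + 25.110 + 6.720 + 15.680 → A₁ = 55.070 sabins.
Required A₂ = 0.161·1120/1.80 = 100.178 sabins.
ΔA needed = 100.178 − 55.070 = 45.108 sabins.
Net gain per m²: Δα = 0.80 − 0.09 = 0.71.
Area = ΔA/Δα = 45.108/0.71 = 63.5 m².

63.5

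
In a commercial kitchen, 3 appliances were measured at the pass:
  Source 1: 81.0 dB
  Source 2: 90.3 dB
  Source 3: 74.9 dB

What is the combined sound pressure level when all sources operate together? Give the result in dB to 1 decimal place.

Sum in the linear (power) domain: Σ 10^(Lᵢ/10) = 10^(81.0/10) + 10^(90.3/10) + 10^(74.9/10) = 1.228e+09.
Back to dB: 10·log₁₀ Σ = 90.9 dB.

90.9 dB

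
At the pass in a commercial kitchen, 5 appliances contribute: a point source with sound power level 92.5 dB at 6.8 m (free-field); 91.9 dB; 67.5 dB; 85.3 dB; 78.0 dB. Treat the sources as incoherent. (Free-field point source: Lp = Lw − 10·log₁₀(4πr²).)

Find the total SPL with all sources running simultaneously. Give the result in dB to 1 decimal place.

Source at 6.8 m: Lp = 92.5 − 10·log₁₀(4π·6.8²) = 92.5 − 10·log₁₀(581.069) = 64.9 dB.
Σ 10^(Lᵢ/10) = 1.959e+09.
Combined level = 10 log₁₀(1.959e+09) = 92.9 dB.

92.9 dB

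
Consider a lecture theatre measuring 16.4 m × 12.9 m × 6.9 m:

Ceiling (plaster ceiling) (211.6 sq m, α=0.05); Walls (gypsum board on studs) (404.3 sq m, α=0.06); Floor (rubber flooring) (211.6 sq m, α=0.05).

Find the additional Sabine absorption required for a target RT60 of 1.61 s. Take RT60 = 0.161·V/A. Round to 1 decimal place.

Total absorption A₁ = 211.6*0.05 + 404.3*0.06 + 211.6*0.05
  = 10.580 + 24.258 + 10.580 = 45.418 sq m sabins.
V = 1459.764 m³. Required absorption A₂ = 0.161 × 1459.764 / 1.61 = 145.976 sabins.
Shortfall: 145.976 − 45.418 = 100.6 sabins.

100.6 sabins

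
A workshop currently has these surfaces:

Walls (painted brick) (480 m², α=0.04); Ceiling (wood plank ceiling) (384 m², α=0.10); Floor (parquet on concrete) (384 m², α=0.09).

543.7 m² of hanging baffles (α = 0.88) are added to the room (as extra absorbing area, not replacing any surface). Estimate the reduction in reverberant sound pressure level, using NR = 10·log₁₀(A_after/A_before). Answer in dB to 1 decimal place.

A_before = Σ Sᵢαᵢ = 480×0.04 + 384×0.10 + 384×0.09 = 92.160 sabins.
Added absorption = 543.7 × 0.88 = 478.456 sabins.
New total A_after = 570.616 sabins.
Reduction = 10 log₁₀(A_after/A_before) = 10 log₁₀(6.1916) = 7.9 dB.

7.9 dB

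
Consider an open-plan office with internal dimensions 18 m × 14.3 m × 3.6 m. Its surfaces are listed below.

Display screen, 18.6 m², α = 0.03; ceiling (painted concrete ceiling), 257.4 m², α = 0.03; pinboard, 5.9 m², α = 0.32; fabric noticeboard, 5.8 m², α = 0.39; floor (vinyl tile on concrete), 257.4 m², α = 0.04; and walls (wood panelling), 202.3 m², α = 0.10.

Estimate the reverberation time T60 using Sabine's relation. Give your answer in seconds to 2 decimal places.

3.47 s

A = Σ Sᵢαᵢ = 18.6*0.03 + 257.4*0.03 + 5.9*0.32 + 5.8*0.39 + 257.4*0.04 + 202.3*0.10 = 42.956 sabins.
V = 18·14.3·3.6 = 926.64 m³.
Sabine: RT60 = 0.161 × 926.64 / 42.956 = 3.47 s.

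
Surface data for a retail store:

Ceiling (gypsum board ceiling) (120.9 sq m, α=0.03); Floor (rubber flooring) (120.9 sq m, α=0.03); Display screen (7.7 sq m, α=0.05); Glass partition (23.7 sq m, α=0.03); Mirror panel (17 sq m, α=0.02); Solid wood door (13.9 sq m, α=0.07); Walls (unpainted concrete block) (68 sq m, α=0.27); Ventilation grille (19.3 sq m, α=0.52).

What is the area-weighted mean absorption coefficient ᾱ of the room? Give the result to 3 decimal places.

0.097

Total surface area S = 391.4 sq m.
Σ(Sᵢαᵢ) = 120.9·0.03 + 120.9·0.03 + 7.7·0.05 + 23.7·0.03 + 17·0.02 + 13.9·0.07 + 68·0.27 + 19.3·0.52 = 38.059.
ᾱ = 38.059 / 391.4 = 0.097.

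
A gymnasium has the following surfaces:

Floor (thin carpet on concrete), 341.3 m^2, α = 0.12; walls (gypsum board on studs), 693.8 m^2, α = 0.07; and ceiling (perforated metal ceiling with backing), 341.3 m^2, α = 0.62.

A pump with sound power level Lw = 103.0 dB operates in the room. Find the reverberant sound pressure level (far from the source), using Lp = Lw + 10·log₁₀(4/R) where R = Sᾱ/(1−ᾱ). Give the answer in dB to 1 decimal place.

83.2 dB

Σ(Sᵢαᵢ) = 341.3×0.12 + 693.8×0.07 + 341.3×0.62 = 301.128; total area S = 1376.4 m^2.
ᾱ = 0.2188, so room constant R = A/(1−ᾱ) = 385.469 m^2.
Lp = Lw + 10 log₁₀(4/R) = 103.0 -19.84 = 83.2 dB.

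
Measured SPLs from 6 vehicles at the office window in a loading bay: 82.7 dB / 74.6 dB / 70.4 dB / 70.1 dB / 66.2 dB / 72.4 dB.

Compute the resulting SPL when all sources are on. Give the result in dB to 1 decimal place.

Converting to relative power and adding: 10^(82.7/10) + 10^(74.6/10) + 10^(70.4/10) + 10^(70.1/10) + 10^(66.2/10) + 10^(72.4/10) = 2.578e+08.
Back to dB: 10·log₁₀ Σ = 84.1 dB.

84.1 dB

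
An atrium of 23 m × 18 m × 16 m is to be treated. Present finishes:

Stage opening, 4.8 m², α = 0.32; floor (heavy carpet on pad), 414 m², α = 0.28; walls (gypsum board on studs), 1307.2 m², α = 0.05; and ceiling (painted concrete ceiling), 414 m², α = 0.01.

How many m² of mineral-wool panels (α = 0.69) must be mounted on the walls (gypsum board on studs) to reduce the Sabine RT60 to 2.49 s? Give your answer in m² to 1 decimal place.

377.1

A₁ = Σ Sᵢαᵢ = 4.8·0.32 + 414·0.28 + 1307.2·0.05 + 414·0.01 = 186.956 sabins.
V = 6624 m³. Target absorption A₂ = 0.161 × 6624 / 2.49 = 428.299 sabins.
ΔA needed = 428.299 − 186.956 = 241.343 sabins.
Net gain per m²: Δα = 0.69 − 0.05 = 0.64.
Panel area = 241.343 / 0.64 = 377.1 m².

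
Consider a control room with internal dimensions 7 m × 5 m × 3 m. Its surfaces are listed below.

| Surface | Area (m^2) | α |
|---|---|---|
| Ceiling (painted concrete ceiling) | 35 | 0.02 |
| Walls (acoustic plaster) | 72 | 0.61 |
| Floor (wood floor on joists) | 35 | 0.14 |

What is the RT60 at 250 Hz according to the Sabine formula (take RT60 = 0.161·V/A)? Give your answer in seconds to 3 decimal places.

Equivalent absorption area: A = 35·0.02 + 72·0.61 + 35·0.14 = 49.520 m^2.
V = 7·5·3 = 105 m³.
RT60 = 0.161 · V / A = 0.161 × 105 / 49.520 = 0.341 s.

0.341 s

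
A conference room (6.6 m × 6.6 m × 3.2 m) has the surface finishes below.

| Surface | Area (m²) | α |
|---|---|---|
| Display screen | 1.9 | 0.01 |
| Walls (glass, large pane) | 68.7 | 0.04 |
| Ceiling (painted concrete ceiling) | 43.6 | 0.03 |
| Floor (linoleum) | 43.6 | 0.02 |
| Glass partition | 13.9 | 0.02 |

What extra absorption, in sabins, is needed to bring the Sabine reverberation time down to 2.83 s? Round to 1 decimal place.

Total absorption A₁ = 1.9·0.01 + 68.7·0.04 + 43.6·0.03 + 43.6·0.02 + 13.9·0.02
  = 0.019 + 2.748 + 1.308 + 0.872 + 0.278 = 5.225 m² sabins.
V = 139.392 m³. Required absorption A₂ = 0.161 × 139.392 / 2.83 = 7.930 sabins.
ΔA = A₂ − A₁ = 7.930 − 5.225 = 2.7 sabins.

2.7 sabins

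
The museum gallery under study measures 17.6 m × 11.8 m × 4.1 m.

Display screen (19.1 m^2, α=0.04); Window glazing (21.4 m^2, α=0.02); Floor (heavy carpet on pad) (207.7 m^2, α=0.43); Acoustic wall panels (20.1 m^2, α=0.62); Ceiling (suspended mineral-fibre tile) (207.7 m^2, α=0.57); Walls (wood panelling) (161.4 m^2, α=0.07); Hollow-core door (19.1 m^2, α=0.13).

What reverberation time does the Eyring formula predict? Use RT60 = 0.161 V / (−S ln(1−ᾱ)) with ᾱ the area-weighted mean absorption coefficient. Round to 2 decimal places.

S = Σ Sᵢ = 656.5 m^2.
Absorption A = 19.1·0.04 + 21.4·0.02 + 207.7·0.43 + 20.1·0.62 + 207.7·0.57 + 161.4·0.07 + 19.1·0.13 = 235.135 sabins.
Mean coefficient ᾱ = A/S = 0.3582.
Eyring denominator: −S ln(1−ᾱ) = 291.144.
V = 17.6 × 11.8 × 4.1 = 851.488 m³.
RT60 = 0.161 × 851.488 / 291.144 = 0.47 s.

0.47 s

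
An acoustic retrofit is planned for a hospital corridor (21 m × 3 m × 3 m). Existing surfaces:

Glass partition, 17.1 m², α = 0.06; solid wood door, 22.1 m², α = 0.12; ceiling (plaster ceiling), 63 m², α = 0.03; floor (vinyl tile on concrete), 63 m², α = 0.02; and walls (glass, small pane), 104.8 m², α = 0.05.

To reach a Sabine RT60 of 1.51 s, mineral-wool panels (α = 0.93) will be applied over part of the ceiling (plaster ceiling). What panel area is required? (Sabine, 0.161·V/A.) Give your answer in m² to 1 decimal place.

Equivalent absorption area: A₁ = 17.1*0.06 + 22.1*0.12 + 63*0.03 + 63*0.02 + 104.8*0.05 = 12.068 m².
V = 189 m³. Target absorption A₂ = 0.161 × 189 / 1.51 = 20.152 sabins.
Absorption to add: 20.152 − 12.068 = 8.084 sabins.
Each m² of panel replacing the ceiling (plaster ceiling) adds (0.93 − 0.03) = 0.90 sabins.
Panel area = 8.084 / 0.90 = 9.0 m².

9.0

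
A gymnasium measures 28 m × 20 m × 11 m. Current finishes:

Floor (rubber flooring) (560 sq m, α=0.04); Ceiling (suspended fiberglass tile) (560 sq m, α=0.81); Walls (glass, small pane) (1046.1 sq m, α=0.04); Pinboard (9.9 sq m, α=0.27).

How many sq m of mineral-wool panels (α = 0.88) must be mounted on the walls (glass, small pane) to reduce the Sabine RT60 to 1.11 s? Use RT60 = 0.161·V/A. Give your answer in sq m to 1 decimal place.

444.0

Equivalent absorption area: A₁ = 560*0.04 + 560*0.81 + 1046.1*0.04 + 9.9*0.27 = 520.517 sq m.
V = 6160 m³. Target absorption A₂ = 0.161 × 6160 / 1.11 = 893.477 sabins.
Absorption to add: 893.477 − 520.517 = 372.960 sabins.
Net gain per sq m: Δα = 0.88 − 0.04 = 0.84.
Area = ΔA/Δα = 372.960/0.84 = 444.0 sq m.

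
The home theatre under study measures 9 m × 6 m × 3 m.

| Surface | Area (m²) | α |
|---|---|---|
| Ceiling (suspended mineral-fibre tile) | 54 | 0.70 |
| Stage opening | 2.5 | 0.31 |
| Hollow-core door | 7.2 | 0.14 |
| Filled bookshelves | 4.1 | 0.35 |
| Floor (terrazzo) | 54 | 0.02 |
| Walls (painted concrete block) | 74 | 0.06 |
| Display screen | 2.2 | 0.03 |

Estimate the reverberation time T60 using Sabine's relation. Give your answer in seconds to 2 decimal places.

Equivalent absorption area: A = 54*0.70 + 2.5*0.31 + 7.2*0.14 + 4.1*0.35 + 54*0.02 + 74*0.06 + 2.2*0.03 = 46.604 m².
Volume V = 9 × 6 × 3 = 162 m³.
Sabine: RT60 = 0.161 × 162 / 46.604 = 0.56 s.

0.56 sec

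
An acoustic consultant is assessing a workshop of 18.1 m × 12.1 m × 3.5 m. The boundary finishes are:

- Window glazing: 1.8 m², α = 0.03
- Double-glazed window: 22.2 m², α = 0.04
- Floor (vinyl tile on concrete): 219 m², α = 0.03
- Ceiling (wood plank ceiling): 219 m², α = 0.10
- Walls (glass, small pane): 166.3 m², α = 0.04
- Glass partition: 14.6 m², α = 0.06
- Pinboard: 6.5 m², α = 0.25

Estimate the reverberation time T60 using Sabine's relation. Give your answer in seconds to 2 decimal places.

3.20 seconds

Equivalent absorption area: A = 1.8×0.03 + 22.2×0.04 + 219×0.03 + 219×0.10 + 166.3×0.04 + 14.6×0.06 + 6.5×0.25 = 38.565 m².
Volume V = 18.1 × 12.1 × 3.5 = 766.535 m³.
T = 0.161 V/A = 0.161·766.535/38.565 = 3.20 s.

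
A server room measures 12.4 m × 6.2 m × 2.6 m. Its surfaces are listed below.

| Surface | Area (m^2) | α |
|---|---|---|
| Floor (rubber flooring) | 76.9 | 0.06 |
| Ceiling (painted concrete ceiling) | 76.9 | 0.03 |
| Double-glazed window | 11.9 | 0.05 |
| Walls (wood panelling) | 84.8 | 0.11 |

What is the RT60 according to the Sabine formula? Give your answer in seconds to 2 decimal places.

1.91 sec

Summing Sᵢαᵢ: 4.614 + 2.307 + 0.595 + 9.328 → A = 16.844 sabins.
Room volume: 199.888 m³.
T = 0.161 V/A = 0.161·199.888/16.844 = 1.91 s.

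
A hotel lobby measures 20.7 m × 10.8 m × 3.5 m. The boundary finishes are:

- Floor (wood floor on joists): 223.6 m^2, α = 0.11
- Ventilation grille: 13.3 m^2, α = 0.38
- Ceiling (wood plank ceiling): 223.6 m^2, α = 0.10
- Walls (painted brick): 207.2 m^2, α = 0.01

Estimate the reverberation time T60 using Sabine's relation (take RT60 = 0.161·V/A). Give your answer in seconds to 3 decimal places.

2.329 seconds

A = Σ Sᵢαᵢ = 223.6×0.11 + 13.3×0.38 + 223.6×0.10 + 207.2×0.01 = 54.082 sabins.
V = 20.7·10.8·3.5 = 782.46 m³.
T = 0.161 V/A = 0.161·782.46/54.082 = 2.329 s.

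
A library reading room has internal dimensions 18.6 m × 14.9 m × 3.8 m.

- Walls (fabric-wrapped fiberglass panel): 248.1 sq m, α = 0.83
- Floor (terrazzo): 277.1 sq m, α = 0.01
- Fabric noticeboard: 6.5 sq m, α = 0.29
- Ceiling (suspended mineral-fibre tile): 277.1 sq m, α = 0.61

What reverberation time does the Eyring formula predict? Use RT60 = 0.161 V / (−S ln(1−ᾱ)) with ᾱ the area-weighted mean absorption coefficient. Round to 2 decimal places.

0.33 s

Total surface area S = 248.1 + 277.1 + 6.5 + 277.1 = 808.8 sq m.
Absorption A = 248.1×0.83 + 277.1×0.01 + 6.5×0.29 + 277.1×0.61 = 379.610 sabins.
ᾱ = 379.610 / 808.8 = 0.4693.
−S·ln(1−ᾱ) = −808.8 × ln(1 − 0.4693) = 512.422.
V = 18.6 × 14.9 × 3.8 = 1053.132 m³.
RT60 = 0.161 × 1053.132 / 512.422 = 0.33 s.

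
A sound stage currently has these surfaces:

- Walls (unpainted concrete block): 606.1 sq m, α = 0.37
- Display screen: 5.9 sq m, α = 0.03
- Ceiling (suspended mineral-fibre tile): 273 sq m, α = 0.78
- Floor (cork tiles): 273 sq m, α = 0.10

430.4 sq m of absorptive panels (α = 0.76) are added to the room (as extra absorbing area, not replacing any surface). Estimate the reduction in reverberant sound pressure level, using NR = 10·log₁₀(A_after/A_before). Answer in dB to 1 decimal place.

2.3 dB

Total absorption A_before = 606.1·0.37 + 5.9·0.03 + 273·0.78 + 273·0.10
  = 224.257 + 0.177 + 212.940 + 27.300 = 464.674 sq m sabins.
Added absorption = 430.4 × 0.76 = 327.104 sabins.
A_after = 464.674 + 327.104 = 791.778 sabins.
NR = 10·log₁₀(791.778/464.674) = 2.3 dB.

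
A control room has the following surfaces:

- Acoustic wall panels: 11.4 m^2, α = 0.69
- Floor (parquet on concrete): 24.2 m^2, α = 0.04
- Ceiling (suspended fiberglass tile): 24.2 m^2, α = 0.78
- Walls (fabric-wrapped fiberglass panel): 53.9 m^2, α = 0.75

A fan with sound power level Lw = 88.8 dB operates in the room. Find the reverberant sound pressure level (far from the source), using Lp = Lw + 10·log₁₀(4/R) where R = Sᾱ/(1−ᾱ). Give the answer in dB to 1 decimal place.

72.5 dB

Σ(Sᵢαᵢ) = 11.4·0.69 + 24.2·0.04 + 24.2·0.78 + 53.9·0.75 = 68.135; total area S = 113.7 m^2.
ᾱ = 0.5993, so room constant R = A/(1−ᾱ) = 170.040 m^2.
Lp = Lw + 10 log₁₀(4/R) = 88.8 -16.28 = 72.5 dB.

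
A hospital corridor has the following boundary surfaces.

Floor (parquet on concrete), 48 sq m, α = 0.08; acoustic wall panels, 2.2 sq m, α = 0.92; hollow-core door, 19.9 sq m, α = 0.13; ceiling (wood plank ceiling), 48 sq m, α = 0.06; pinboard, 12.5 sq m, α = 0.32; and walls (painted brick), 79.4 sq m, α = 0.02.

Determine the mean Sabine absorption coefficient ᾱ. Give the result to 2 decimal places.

0.08

Total surface area S = 210.0 sq m.
A = 48*0.08 + 2.2*0.92 + 19.9*0.13 + 48*0.06 + 12.5*0.32 + 79.4*0.02 = 16.919 sabins.
ᾱ = A/S = 0.08.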